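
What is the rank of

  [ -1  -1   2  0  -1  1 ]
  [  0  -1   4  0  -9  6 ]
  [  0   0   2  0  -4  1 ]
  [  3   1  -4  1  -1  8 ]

rank = 4

ρ1 -> -1·ρ1
  [ 1   1  -2  0   1  -1 ]
  [ 0  -1   4  0  -9   6 ]
  [ 0   0   2  0  -4   1 ]
  [ 3   1  -4  1  -1   8 ]
ρ4 -> ρ4 − 3·ρ1
  [ 1   1  -2  0   1  -1 ]
  [ 0  -1   4  0  -9   6 ]
  [ 0   0   2  0  -4   1 ]
  [ 0  -2   2  1  -4  11 ]
ρ2 -> -1·ρ2
  [ 1   1  -2  0   1  -1 ]
  [ 0   1  -4  0   9  -6 ]
  [ 0   0   2  0  -4   1 ]
  [ 0  -2   2  1  -4  11 ]
ρ4 -> ρ4 + 2·ρ2
  [ 1  1  -2  0   1  -1 ]
  [ 0  1  -4  0   9  -6 ]
  [ 0  0   2  0  -4   1 ]
  [ 0  0  -6  1  14  -1 ]
ρ3 -> 1/2·ρ3
  [ 1  1  -2  0   1   -1 ]
  [ 0  1  -4  0   9   -6 ]
  [ 0  0   1  0  -2  1/2 ]
  [ 0  0  -6  1  14   -1 ]
ρ4 -> ρ4 + 6·ρ3
  [ 1  1  -2  0   1   -1 ]
  [ 0  1  -4  0   9   -6 ]
  [ 0  0   1  0  -2  1/2 ]
  [ 0  0   0  1   2    2 ]
ρ2 -> ρ2 + 4·ρ3
  [ 1  1  -2  0   1   -1 ]
  [ 0  1   0  0   1   -4 ]
  [ 0  0   1  0  -2  1/2 ]
  [ 0  0   0  1   2    2 ]
ρ1 -> ρ1 + 2·ρ3
  [ 1  1  0  0  -3    0 ]
  [ 0  1  0  0   1   -4 ]
  [ 0  0  1  0  -2  1/2 ]
  [ 0  0  0  1   2    2 ]
ρ1 -> ρ1 − ρ2
  [ 1  0  0  0  -4    4 ]
  [ 0  1  0  0   1   -4 ]
  [ 0  0  1  0  -2  1/2 ]
  [ 0  0  0  1   2    2 ]
The reduced form has 4 nonzero rows.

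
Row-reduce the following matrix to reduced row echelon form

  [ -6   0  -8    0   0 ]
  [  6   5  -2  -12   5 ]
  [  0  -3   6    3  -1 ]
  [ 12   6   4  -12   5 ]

[[1, 0, 4/3, 0, 0], [0, 1, -2, 0, 0], [0, 0, 0, 1, 0], [0, 0, 0, 0, 1]]

r1 ← -1/6·r1
  [  1   0  4/3    0   0 ]
  [  6   5   -2  -12   5 ]
  [  0  -3    6    3  -1 ]
  [ 12   6    4  -12   5 ]
r2 ← r2 − 6·r1
  [  1   0  4/3    0   0 ]
  [  0   5  -10  -12   5 ]
  [  0  -3    6    3  -1 ]
  [ 12   6    4  -12   5 ]
r4 ← r4 − 12·r1
  [ 1   0  4/3    0   0 ]
  [ 0   5  -10  -12   5 ]
  [ 0  -3    6    3  -1 ]
  [ 0   6  -12  -12   5 ]
r2 ← 1/5·r2
  [ 1   0  4/3      0   0 ]
  [ 0   1   -2  -12/5   1 ]
  [ 0  -3    6      3  -1 ]
  [ 0   6  -12    -12   5 ]
r3 ← r3 + 3·r2
  [ 1  0  4/3      0  0 ]
  [ 0  1   -2  -12/5  1 ]
  [ 0  0    0  -21/5  2 ]
  [ 0  6  -12    -12  5 ]
r4 ← r4 − 6·r2
  [ 1  0  4/3      0   0 ]
  [ 0  1   -2  -12/5   1 ]
  [ 0  0    0  -21/5   2 ]
  [ 0  0    0   12/5  -1 ]
r3 ← -5/21·r3
  [ 1  0  4/3      0       0 ]
  [ 0  1   -2  -12/5       1 ]
  [ 0  0    0      1  -10/21 ]
  [ 0  0    0   12/5      -1 ]
r4 ← r4 − 12/5·r3
  [ 1  0  4/3      0       0 ]
  [ 0  1   -2  -12/5       1 ]
  [ 0  0    0      1  -10/21 ]
  [ 0  0    0      0     1/7 ]
r4 ← 7·r4
  [ 1  0  4/3      0       0 ]
  [ 0  1   -2  -12/5       1 ]
  [ 0  0    0      1  -10/21 ]
  [ 0  0    0      0       1 ]
r3 ← r3 + 10/21·r4
  [ 1  0  4/3      0  0 ]
  [ 0  1   -2  -12/5  1 ]
  [ 0  0    0      1  0 ]
  [ 0  0    0      0  1 ]
r2 ← r2 − r4
  [ 1  0  4/3      0  0 ]
  [ 0  1   -2  -12/5  0 ]
  [ 0  0    0      1  0 ]
  [ 0  0    0      0  1 ]
r2 ← r2 + 12/5·r3
  [ 1  0  4/3  0  0 ]
  [ 0  1   -2  0  0 ]
  [ 0  0    0  1  0 ]
  [ 0  0    0  0  1 ]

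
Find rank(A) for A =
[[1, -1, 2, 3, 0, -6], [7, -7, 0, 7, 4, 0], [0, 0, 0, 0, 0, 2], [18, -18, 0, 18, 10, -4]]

rank = 4

r2 ← r2 − 7·r1
  [  1   -1    2    3   0  -6 ]
  [  0    0  -14  -14   4  42 ]
  [  0    0    0    0   0   2 ]
  [ 18  -18    0   18  10  -4 ]
r4 ← r4 − 18·r1
  [ 1  -1    2    3   0   -6 ]
  [ 0   0  -14  -14   4   42 ]
  [ 0   0    0    0   0    2 ]
  [ 0   0  -36  -36  10  104 ]
r2 ← -1/14·r2
  [ 1  -1    2    3     0   -6 ]
  [ 0   0    1    1  -2/7   -3 ]
  [ 0   0    0    0     0    2 ]
  [ 0   0  -36  -36    10  104 ]
r4 ← r4 + 36·r2
  [ 1  -1  2  3     0  -6 ]
  [ 0   0  1  1  -2/7  -3 ]
  [ 0   0  0  0     0   2 ]
  [ 0   0  0  0  -2/7  -4 ]
r3 <=> r4
  [ 1  -1  2  3     0  -6 ]
  [ 0   0  1  1  -2/7  -3 ]
  [ 0   0  0  0  -2/7  -4 ]
  [ 0   0  0  0     0   2 ]
r3 ← -7/2·r3
  [ 1  -1  2  3     0  -6 ]
  [ 0   0  1  1  -2/7  -3 ]
  [ 0   0  0  0     1  14 ]
  [ 0   0  0  0     0   2 ]
r4 ← 1/2·r4
  [ 1  -1  2  3     0  -6 ]
  [ 0   0  1  1  -2/7  -3 ]
  [ 0   0  0  0     1  14 ]
  [ 0   0  0  0     0   1 ]
r3 ← r3 − 14·r4
  [ 1  -1  2  3     0  -6 ]
  [ 0   0  1  1  -2/7  -3 ]
  [ 0   0  0  0     1   0 ]
  [ 0   0  0  0     0   1 ]
r2 ← r2 + 3·r4
  [ 1  -1  2  3     0  -6 ]
  [ 0   0  1  1  -2/7   0 ]
  [ 0   0  0  0     1   0 ]
  [ 0   0  0  0     0   1 ]
r1 ← r1 + 6·r4
  [ 1  -1  2  3     0  0 ]
  [ 0   0  1  1  -2/7  0 ]
  [ 0   0  0  0     1  0 ]
  [ 0   0  0  0     0  1 ]
r2 ← r2 + 2/7·r3
  [ 1  -1  2  3  0  0 ]
  [ 0   0  1  1  0  0 ]
  [ 0   0  0  0  1  0 ]
  [ 0   0  0  0  0  1 ]
r1 ← r1 − 2·r2
  [ 1  -1  0  1  0  0 ]
  [ 0   0  1  1  0  0 ]
  [ 0   0  0  0  1  0 ]
  [ 0   0  0  0  0  1 ]
The reduced form has 4 nonzero rows.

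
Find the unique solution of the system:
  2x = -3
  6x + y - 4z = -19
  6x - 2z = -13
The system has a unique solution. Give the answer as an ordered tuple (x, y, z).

Form the augmented matrix and row-reduce:
  [ 2  0   0  |   -3 ]
  [ 6  1  -4  |  -19 ]
  [ 6  0  -2  |  -13 ]
Multiply R1 by 1/2.
  [ 1  0   0  |  -3/2 ]
  [ 6  1  -4  |   -19 ]
  [ 6  0  -2  |   -13 ]
Subtract 6 times R1 from R2.
  [ 1  0   0  |  -3/2 ]
  [ 0  1  -4  |   -10 ]
  [ 6  0  -2  |   -13 ]
Subtract 6 times R1 from R3.
  [ 1  0   0  |  -3/2 ]
  [ 0  1  -4  |   -10 ]
  [ 0  0  -2  |    -4 ]
Multiply R3 by -1/2.
  [ 1  0   0  |  -3/2 ]
  [ 0  1  -4  |   -10 ]
  [ 0  0   1  |     2 ]
Add 4 times R3 to R2.
  [ 1  0  0  |  -3/2 ]
  [ 0  1  0  |    -2 ]
  [ 0  0  1  |     2 ]
Reading off the last column: x = -3/2, y = -2, z = 2.

(-3/2, -2, 2)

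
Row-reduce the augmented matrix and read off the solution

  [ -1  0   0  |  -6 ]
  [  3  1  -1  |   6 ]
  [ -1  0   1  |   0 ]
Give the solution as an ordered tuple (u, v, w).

R1 → -1·R1
  [  1  0   0  |  6 ]
  [  3  1  -1  |  6 ]
  [ -1  0   1  |  0 ]
R2 → R2 − 3·R1
  [  1  0   0  |    6 ]
  [  0  1  -1  |  -12 ]
  [ -1  0   1  |    0 ]
R3 → R3 + R1
  [ 1  0   0  |    6 ]
  [ 0  1  -1  |  -12 ]
  [ 0  0   1  |    6 ]
R2 → R2 + R3
  [ 1  0  0  |   6 ]
  [ 0  1  0  |  -6 ]
  [ 0  0  1  |   6 ]
Reading off the last column: u = 6, v = -6, w = 6.

(6, -6, 6)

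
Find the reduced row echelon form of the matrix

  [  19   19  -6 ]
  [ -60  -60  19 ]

Multiply r1 by 1/19.
  [   1    1  -6/19 ]
  [ -60  -60     19 ]
Add 60 times r1 to r2.
  [ 1  1  -6/19 ]
  [ 0  0   1/19 ]
Multiply r2 by 19.
  [ 1  1  -6/19 ]
  [ 0  0      1 ]
Add 6/19 times r2 to r1.
  [ 1  1  0 ]
  [ 0  0  1 ]

[[1, 1, 0], [0, 0, 1]]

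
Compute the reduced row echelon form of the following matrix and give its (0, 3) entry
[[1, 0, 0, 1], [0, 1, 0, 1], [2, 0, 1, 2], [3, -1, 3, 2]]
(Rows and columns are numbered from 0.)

1

R3 ← R3 − 2·R1
  [ 1   0  0  1 ]
  [ 0   1  0  1 ]
  [ 0   0  1  0 ]
  [ 3  -1  3  2 ]
R4 ← R4 − 3·R1
  [ 1   0  0   1 ]
  [ 0   1  0   1 ]
  [ 0   0  1   0 ]
  [ 0  -1  3  -1 ]
R4 ← R4 + R2
  [ 1  0  0  1 ]
  [ 0  1  0  1 ]
  [ 0  0  1  0 ]
  [ 0  0  3  0 ]
R4 ← R4 − 3·R3
  [ 1  0  0  1 ]
  [ 0  1  0  1 ]
  [ 0  0  1  0 ]
  [ 0  0  0  0 ]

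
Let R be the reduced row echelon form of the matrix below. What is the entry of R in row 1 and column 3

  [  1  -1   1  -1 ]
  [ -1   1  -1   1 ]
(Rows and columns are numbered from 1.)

R2 → R2 + R1
  [ 1  -1  1  -1 ]
  [ 0   0  0   0 ]

1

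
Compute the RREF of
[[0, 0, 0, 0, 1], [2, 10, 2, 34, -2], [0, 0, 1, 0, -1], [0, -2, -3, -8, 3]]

[[1, 0, 0, -3, 0], [0, 1, 0, 4, 0], [0, 0, 1, 0, 0], [0, 0, 0, 0, 1]]

Swap R1 and R2.
  [ 2  10   2  34  -2 ]
  [ 0   0   0   0   1 ]
  [ 0   0   1   0  -1 ]
  [ 0  -2  -3  -8   3 ]
Multiply R1 by 1/2.
  [ 1   5   1  17  -1 ]
  [ 0   0   0   0   1 ]
  [ 0   0   1   0  -1 ]
  [ 0  -2  -3  -8   3 ]
Swap R2 and R4.
  [ 1   5   1  17  -1 ]
  [ 0  -2  -3  -8   3 ]
  [ 0   0   1   0  -1 ]
  [ 0   0   0   0   1 ]
Multiply R2 by -1/2.
  [ 1  5    1  17    -1 ]
  [ 0  1  3/2   4  -3/2 ]
  [ 0  0    1   0    -1 ]
  [ 0  0    0   0     1 ]
Add R4 to R3.
  [ 1  5    1  17    -1 ]
  [ 0  1  3/2   4  -3/2 ]
  [ 0  0    1   0     0 ]
  [ 0  0    0   0     1 ]
Add 3/2 times R4 to R2.
  [ 1  5    1  17  -1 ]
  [ 0  1  3/2   4   0 ]
  [ 0  0    1   0   0 ]
  [ 0  0    0   0   1 ]
Add R4 to R1.
  [ 1  5    1  17  0 ]
  [ 0  1  3/2   4  0 ]
  [ 0  0    1   0  0 ]
  [ 0  0    0   0  1 ]
Subtract 3/2 times R3 from R2.
  [ 1  5  1  17  0 ]
  [ 0  1  0   4  0 ]
  [ 0  0  1   0  0 ]
  [ 0  0  0   0  1 ]
Subtract R3 from R1.
  [ 1  5  0  17  0 ]
  [ 0  1  0   4  0 ]
  [ 0  0  1   0  0 ]
  [ 0  0  0   0  1 ]
Subtract 5 times R2 from R1.
  [ 1  0  0  -3  0 ]
  [ 0  1  0   4  0 ]
  [ 0  0  1   0  0 ]
  [ 0  0  0   0  1 ]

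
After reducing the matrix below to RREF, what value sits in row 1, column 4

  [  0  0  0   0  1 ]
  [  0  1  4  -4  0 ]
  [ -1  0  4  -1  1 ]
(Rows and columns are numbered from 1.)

r1 <-> r3
  [ -1  0  4  -1  1 ]
  [  0  1  4  -4  0 ]
  [  0  0  0   0  1 ]
r1 ← -1·r1
  [ 1  0  -4   1  -1 ]
  [ 0  1   4  -4   0 ]
  [ 0  0   0   0   1 ]
r1 ← r1 + r3
  [ 1  0  -4   1  0 ]
  [ 0  1   4  -4  0 ]
  [ 0  0   0   0  1 ]

1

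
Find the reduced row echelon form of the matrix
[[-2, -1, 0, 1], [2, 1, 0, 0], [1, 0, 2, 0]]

R1 := -1/2·R1
  [ 1  1/2  0  -1/2 ]
  [ 2    1  0     0 ]
  [ 1    0  2     0 ]
R2 := R2 − 2·R1
  [ 1  1/2  0  -1/2 ]
  [ 0    0  0     1 ]
  [ 1    0  2     0 ]
R3 := R3 − R1
  [ 1   1/2  0  -1/2 ]
  [ 0     0  0     1 ]
  [ 0  -1/2  2   1/2 ]
R2 ↔ R3
  [ 1   1/2  0  -1/2 ]
  [ 0  -1/2  2   1/2 ]
  [ 0     0  0     1 ]
R2 := -2·R2
  [ 1  1/2   0  -1/2 ]
  [ 0    1  -4    -1 ]
  [ 0    0   0     1 ]
R2 := R2 + R3
  [ 1  1/2   0  -1/2 ]
  [ 0    1  -4     0 ]
  [ 0    0   0     1 ]
R1 := R1 + 1/2·R3
  [ 1  1/2   0  0 ]
  [ 0    1  -4  0 ]
  [ 0    0   0  1 ]
R1 := R1 − 1/2·R2
  [ 1  0   2  0 ]
  [ 0  1  -4  0 ]
  [ 0  0   0  1 ]

[[1, 0, 2, 0], [0, 1, -4, 0], [0, 0, 0, 1]]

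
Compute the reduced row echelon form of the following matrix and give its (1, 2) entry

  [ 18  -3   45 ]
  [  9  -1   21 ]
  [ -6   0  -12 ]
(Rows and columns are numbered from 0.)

R1 ← 1/18·R1
  [  1  -1/6  5/2 ]
  [  9    -1   21 ]
  [ -6     0  -12 ]
R2 ← R2 − 9·R1
  [  1  -1/6   5/2 ]
  [  0   1/2  -3/2 ]
  [ -6     0   -12 ]
R3 ← R3 + 6·R1
  [ 1  -1/6   5/2 ]
  [ 0   1/2  -3/2 ]
  [ 0    -1     3 ]
R2 ← 2·R2
  [ 1  -1/6  5/2 ]
  [ 0     1   -3 ]
  [ 0    -1    3 ]
R3 ← R3 + R2
  [ 1  -1/6  5/2 ]
  [ 0     1   -3 ]
  [ 0     0    0 ]
R1 ← R1 + 1/6·R2
  [ 1  0   2 ]
  [ 0  1  -3 ]
  [ 0  0   0 ]

-3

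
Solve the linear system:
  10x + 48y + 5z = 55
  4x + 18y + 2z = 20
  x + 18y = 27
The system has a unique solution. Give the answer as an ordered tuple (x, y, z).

Form the augmented matrix and row-reduce:
  [ 10  48  5  |  55 ]
  [  4  18  2  |  20 ]
  [  1  18  0  |  27 ]
r1 := 1/10·r1
  [ 1  24/5  1/2  |  11/2 ]
  [ 4    18    2  |    20 ]
  [ 1    18    0  |    27 ]
r2 := r2 − 4·r1
  [ 1  24/5  1/2  |  11/2 ]
  [ 0  -6/5    0  |    -2 ]
  [ 1    18    0  |    27 ]
r3 := r3 − r1
  [ 1  24/5   1/2  |  11/2 ]
  [ 0  -6/5     0  |    -2 ]
  [ 0  66/5  -1/2  |  43/2 ]
r2 := -5/6·r2
  [ 1  24/5   1/2  |  11/2 ]
  [ 0     1     0  |   5/3 ]
  [ 0  66/5  -1/2  |  43/2 ]
r3 := r3 − 66/5·r2
  [ 1  24/5   1/2  |  11/2 ]
  [ 0     1     0  |   5/3 ]
  [ 0     0  -1/2  |  -1/2 ]
r3 := -2·r3
  [ 1  24/5  1/2  |  11/2 ]
  [ 0     1    0  |   5/3 ]
  [ 0     0    1  |     1 ]
r1 := r1 − 1/2·r3
  [ 1  24/5  0  |    5 ]
  [ 0     1  0  |  5/3 ]
  [ 0     0  1  |    1 ]
r1 := r1 − 24/5·r2
  [ 1  0  0  |   -3 ]
  [ 0  1  0  |  5/3 ]
  [ 0  0  1  |    1 ]
Reading off the last column: x = -3, y = 5/3, z = 1.

(-3, 5/3, 1)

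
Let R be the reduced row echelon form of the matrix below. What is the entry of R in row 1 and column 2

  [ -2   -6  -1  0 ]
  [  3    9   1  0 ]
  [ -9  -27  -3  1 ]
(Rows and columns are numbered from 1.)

ρ1 := -1/2·ρ1
ρ2 := ρ2 − 3·ρ1
ρ3 := ρ3 + 9·ρ1
ρ2 := -2·ρ2
ρ3 := ρ3 − 3/2·ρ2
ρ1 := ρ1 − 1/2·ρ2

3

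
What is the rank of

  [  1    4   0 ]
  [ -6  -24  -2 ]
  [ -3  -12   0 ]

r2 -> r2 + 6·r1
  [  1    4   0 ]
  [  0    0  -2 ]
  [ -3  -12   0 ]
r3 -> r3 + 3·r1
  [ 1  4   0 ]
  [ 0  0  -2 ]
  [ 0  0   0 ]
r2 -> -1/2·r2
  [ 1  4  0 ]
  [ 0  0  1 ]
  [ 0  0  0 ]
The reduced form has 2 nonzero rows.

rank = 2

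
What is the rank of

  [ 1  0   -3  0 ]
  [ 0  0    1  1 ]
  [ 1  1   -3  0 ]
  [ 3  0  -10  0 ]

rank = 4

Subtract r1 from r3.
  [ 1  0   -3  0 ]
  [ 0  0    1  1 ]
  [ 0  1    0  0 ]
  [ 3  0  -10  0 ]
Subtract 3 times r1 from r4.
  [ 1  0  -3  0 ]
  [ 0  0   1  1 ]
  [ 0  1   0  0 ]
  [ 0  0  -1  0 ]
Swap r2 and r3.
  [ 1  0  -3  0 ]
  [ 0  1   0  0 ]
  [ 0  0   1  1 ]
  [ 0  0  -1  0 ]
Add r3 to r4.
  [ 1  0  -3  0 ]
  [ 0  1   0  0 ]
  [ 0  0   1  1 ]
  [ 0  0   0  1 ]
Subtract r4 from r3.
  [ 1  0  -3  0 ]
  [ 0  1   0  0 ]
  [ 0  0   1  0 ]
  [ 0  0   0  1 ]
Add 3 times r3 to r1.
  [ 1  0  0  0 ]
  [ 0  1  0  0 ]
  [ 0  0  1  0 ]
  [ 0  0  0  1 ]
The reduced form has 4 nonzero rows.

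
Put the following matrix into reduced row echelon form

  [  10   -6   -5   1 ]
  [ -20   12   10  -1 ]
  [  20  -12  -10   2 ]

[[1, -3/5, -1/2, 0], [0, 0, 0, 1], [0, 0, 0, 0]]

Multiply R1 by 1/10.
Add 20 times R1 to R2.
Subtract 20 times R1 from R3.
Subtract 1/10 times R2 from R1.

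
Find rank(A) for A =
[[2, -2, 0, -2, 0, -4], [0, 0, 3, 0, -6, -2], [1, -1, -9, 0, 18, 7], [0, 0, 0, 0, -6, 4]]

rank = 4

r1 := 1/2·r1
  [ 1  -1   0  -1   0  -2 ]
  [ 0   0   3   0  -6  -2 ]
  [ 1  -1  -9   0  18   7 ]
  [ 0   0   0   0  -6   4 ]
r3 := r3 − r1
  [ 1  -1   0  -1   0  -2 ]
  [ 0   0   3   0  -6  -2 ]
  [ 0   0  -9   1  18   9 ]
  [ 0   0   0   0  -6   4 ]
r2 := 1/3·r2
  [ 1  -1   0  -1   0    -2 ]
  [ 0   0   1   0  -2  -2/3 ]
  [ 0   0  -9   1  18     9 ]
  [ 0   0   0   0  -6     4 ]
r3 := r3 + 9·r2
  [ 1  -1  0  -1   0    -2 ]
  [ 0   0  1   0  -2  -2/3 ]
  [ 0   0  0   1   0     3 ]
  [ 0   0  0   0  -6     4 ]
r4 := -1/6·r4
  [ 1  -1  0  -1   0    -2 ]
  [ 0   0  1   0  -2  -2/3 ]
  [ 0   0  0   1   0     3 ]
  [ 0   0  0   0   1  -2/3 ]
r2 := r2 + 2·r4
  [ 1  -1  0  -1  0    -2 ]
  [ 0   0  1   0  0    -2 ]
  [ 0   0  0   1  0     3 ]
  [ 0   0  0   0  1  -2/3 ]
r1 := r1 + r3
  [ 1  -1  0  0  0     1 ]
  [ 0   0  1  0  0    -2 ]
  [ 0   0  0  1  0     3 ]
  [ 0   0  0  0  1  -2/3 ]
The reduced form has 4 nonzero rows.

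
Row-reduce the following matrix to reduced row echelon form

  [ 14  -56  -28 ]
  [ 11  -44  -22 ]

[[1, -4, -2], [0, 0, 0]]

R1 -> 1/14·R1
R2 -> R2 − 11·R1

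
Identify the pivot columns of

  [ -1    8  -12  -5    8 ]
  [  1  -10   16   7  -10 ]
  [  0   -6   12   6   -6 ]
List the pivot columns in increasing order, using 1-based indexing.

1, 2

Multiply r1 by -1.
Subtract r1 from r2.
Multiply r2 by -1/2.
Add 6 times r2 to r3.
Add 8 times r2 to r1.
Pivot columns are the columns containing a leading 1.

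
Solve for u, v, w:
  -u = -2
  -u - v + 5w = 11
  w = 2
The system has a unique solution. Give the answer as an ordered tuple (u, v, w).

(2, -3, 2)

Form the augmented matrix and row-reduce:
  [ -1   0  0  |  -2 ]
  [ -1  -1  5  |  11 ]
  [  0   0  1  |   2 ]
R1 ← -1·R1
  [  1   0  0  |   2 ]
  [ -1  -1  5  |  11 ]
  [  0   0  1  |   2 ]
R2 ← R2 + R1
  [ 1   0  0  |   2 ]
  [ 0  -1  5  |  13 ]
  [ 0   0  1  |   2 ]
R2 ← -1·R2
  [ 1  0   0  |    2 ]
  [ 0  1  -5  |  -13 ]
  [ 0  0   1  |    2 ]
R2 ← R2 + 5·R3
  [ 1  0  0  |   2 ]
  [ 0  1  0  |  -3 ]
  [ 0  0  1  |   2 ]
Reading off the last column: u = 2, v = -3, w = 2.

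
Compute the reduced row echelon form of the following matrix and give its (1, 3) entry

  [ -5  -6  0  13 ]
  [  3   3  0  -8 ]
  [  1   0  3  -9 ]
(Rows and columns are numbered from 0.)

ρ1 -> -1/5·ρ1
  [ 1  6/5  0  -13/5 ]
  [ 3    3  0     -8 ]
  [ 1    0  3     -9 ]
ρ2 -> ρ2 − 3·ρ1
  [ 1   6/5  0  -13/5 ]
  [ 0  -3/5  0   -1/5 ]
  [ 1     0  3     -9 ]
ρ3 -> ρ3 − ρ1
  [ 1   6/5  0  -13/5 ]
  [ 0  -3/5  0   -1/5 ]
  [ 0  -6/5  3  -32/5 ]
ρ2 -> -5/3·ρ2
  [ 1   6/5  0  -13/5 ]
  [ 0     1  0    1/3 ]
  [ 0  -6/5  3  -32/5 ]
ρ3 -> ρ3 + 6/5·ρ2
  [ 1  6/5  0  -13/5 ]
  [ 0    1  0    1/3 ]
  [ 0    0  3     -6 ]
ρ3 -> 1/3·ρ3
  [ 1  6/5  0  -13/5 ]
  [ 0    1  0    1/3 ]
  [ 0    0  1     -2 ]
ρ1 -> ρ1 − 6/5·ρ2
  [ 1  0  0   -3 ]
  [ 0  1  0  1/3 ]
  [ 0  0  1   -2 ]

1/3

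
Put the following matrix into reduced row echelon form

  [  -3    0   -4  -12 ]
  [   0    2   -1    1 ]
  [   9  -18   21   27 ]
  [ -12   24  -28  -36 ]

R1 := -1/3·R1
  [   1    0  4/3    4 ]
  [   0    2   -1    1 ]
  [   9  -18   21   27 ]
  [ -12   24  -28  -36 ]
R3 := R3 − 9·R1
  [   1    0  4/3    4 ]
  [   0    2   -1    1 ]
  [   0  -18    9   -9 ]
  [ -12   24  -28  -36 ]
R4 := R4 + 12·R1
  [ 1    0  4/3   4 ]
  [ 0    2   -1   1 ]
  [ 0  -18    9  -9 ]
  [ 0   24  -12  12 ]
R2 := 1/2·R2
  [ 1    0   4/3    4 ]
  [ 0    1  -1/2  1/2 ]
  [ 0  -18     9   -9 ]
  [ 0   24   -12   12 ]
R3 := R3 + 18·R2
  [ 1   0   4/3    4 ]
  [ 0   1  -1/2  1/2 ]
  [ 0   0     0    0 ]
  [ 0  24   -12   12 ]
R4 := R4 − 24·R2
  [ 1  0   4/3    4 ]
  [ 0  1  -1/2  1/2 ]
  [ 0  0     0    0 ]
  [ 0  0     0    0 ]

[[1, 0, 4/3, 4], [0, 1, -1/2, 1/2], [0, 0, 0, 0], [0, 0, 0, 0]]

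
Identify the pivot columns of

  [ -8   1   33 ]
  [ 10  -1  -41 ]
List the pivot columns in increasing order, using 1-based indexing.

1, 2

ρ1 -> -1/8·ρ1
  [  1  -1/8  -33/8 ]
  [ 10    -1    -41 ]
ρ2 -> ρ2 − 10·ρ1
  [ 1  -1/8  -33/8 ]
  [ 0   1/4    1/4 ]
ρ2 -> 4·ρ2
  [ 1  -1/8  -33/8 ]
  [ 0     1      1 ]
ρ1 -> ρ1 + 1/8·ρ2
  [ 1  0  -4 ]
  [ 0  1   1 ]
Pivot columns are the columns containing a leading 1.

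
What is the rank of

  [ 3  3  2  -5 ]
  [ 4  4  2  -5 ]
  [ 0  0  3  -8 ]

rank = 3

r1 -> 1/3·r1
  [ 1  1  2/3  -5/3 ]
  [ 4  4    2    -5 ]
  [ 0  0    3    -8 ]
r2 -> r2 − 4·r1
  [ 1  1   2/3  -5/3 ]
  [ 0  0  -2/3   5/3 ]
  [ 0  0     3    -8 ]
r2 -> -3/2·r2
  [ 1  1  2/3  -5/3 ]
  [ 0  0    1  -5/2 ]
  [ 0  0    3    -8 ]
r3 -> r3 − 3·r2
  [ 1  1  2/3  -5/3 ]
  [ 0  0    1  -5/2 ]
  [ 0  0    0  -1/2 ]
r3 -> -2·r3
  [ 1  1  2/3  -5/3 ]
  [ 0  0    1  -5/2 ]
  [ 0  0    0     1 ]
r2 -> r2 + 5/2·r3
  [ 1  1  2/3  -5/3 ]
  [ 0  0    1     0 ]
  [ 0  0    0     1 ]
r1 -> r1 + 5/3·r3
  [ 1  1  2/3  0 ]
  [ 0  0    1  0 ]
  [ 0  0    0  1 ]
r1 -> r1 − 2/3·r2
  [ 1  1  0  0 ]
  [ 0  0  1  0 ]
  [ 0  0  0  1 ]
The reduced form has 3 nonzero rows.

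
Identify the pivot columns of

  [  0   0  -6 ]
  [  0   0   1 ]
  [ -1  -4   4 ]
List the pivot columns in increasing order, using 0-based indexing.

0, 2

R1 <=> R3
  [ -1  -4   4 ]
  [  0   0   1 ]
  [  0   0  -6 ]
R1 → -1·R1
  [ 1  4  -4 ]
  [ 0  0   1 ]
  [ 0  0  -6 ]
R3 → R3 + 6·R2
  [ 1  4  -4 ]
  [ 0  0   1 ]
  [ 0  0   0 ]
R1 → R1 + 4·R2
  [ 1  4  0 ]
  [ 0  0  1 ]
  [ 0  0  0 ]
Pivot columns are the columns containing a leading 1.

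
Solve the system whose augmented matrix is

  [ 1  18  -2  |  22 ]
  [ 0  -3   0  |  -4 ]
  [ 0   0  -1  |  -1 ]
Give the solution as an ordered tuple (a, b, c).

Multiply r2 by -1/3.
Multiply r3 by -1.
Add 2 times r3 to r1.
Subtract 18 times r2 from r1.
Reading off the last column: a = 0, b = 4/3, c = 1.

(0, 4/3, 1)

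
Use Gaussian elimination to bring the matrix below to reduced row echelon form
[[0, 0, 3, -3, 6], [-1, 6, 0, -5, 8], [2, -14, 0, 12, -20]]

[[1, 0, 0, -1, 4], [0, 1, 0, -1, 2], [0, 0, 1, -1, 2]]

ρ1 <=> ρ2
  [ -1    6  0  -5    8 ]
  [  0    0  3  -3    6 ]
  [  2  -14  0  12  -20 ]
ρ1 := -1·ρ1
  [ 1   -6  0   5   -8 ]
  [ 0    0  3  -3    6 ]
  [ 2  -14  0  12  -20 ]
ρ3 := ρ3 − 2·ρ1
  [ 1  -6  0   5  -8 ]
  [ 0   0  3  -3   6 ]
  [ 0  -2  0   2  -4 ]
ρ2 <=> ρ3
  [ 1  -6  0   5  -8 ]
  [ 0  -2  0   2  -4 ]
  [ 0   0  3  -3   6 ]
ρ2 := -1/2·ρ2
  [ 1  -6  0   5  -8 ]
  [ 0   1  0  -1   2 ]
  [ 0   0  3  -3   6 ]
ρ3 := 1/3·ρ3
  [ 1  -6  0   5  -8 ]
  [ 0   1  0  -1   2 ]
  [ 0   0  1  -1   2 ]
ρ1 := ρ1 + 6·ρ2
  [ 1  0  0  -1  4 ]
  [ 0  1  0  -1  2 ]
  [ 0  0  1  -1  2 ]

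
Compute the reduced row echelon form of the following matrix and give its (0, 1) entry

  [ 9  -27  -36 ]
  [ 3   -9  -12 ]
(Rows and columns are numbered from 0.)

R1 → 1/9·R1
  [ 1  -3   -4 ]
  [ 3  -9  -12 ]
R2 → R2 − 3·R1
  [ 1  -3  -4 ]
  [ 0   0   0 ]

-3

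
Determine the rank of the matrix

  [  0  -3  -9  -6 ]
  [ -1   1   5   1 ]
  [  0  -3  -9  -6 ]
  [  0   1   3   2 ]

rank = 2

Swap R1 and R2.
  [ -1   1   5   1 ]
  [  0  -3  -9  -6 ]
  [  0  -3  -9  -6 ]
  [  0   1   3   2 ]
Multiply R1 by -1.
  [ 1  -1  -5  -1 ]
  [ 0  -3  -9  -6 ]
  [ 0  -3  -9  -6 ]
  [ 0   1   3   2 ]
Multiply R2 by -1/3.
  [ 1  -1  -5  -1 ]
  [ 0   1   3   2 ]
  [ 0  -3  -9  -6 ]
  [ 0   1   3   2 ]
Add 3 times R2 to R3.
  [ 1  -1  -5  -1 ]
  [ 0   1   3   2 ]
  [ 0   0   0   0 ]
  [ 0   1   3   2 ]
Subtract R2 from R4.
  [ 1  -1  -5  -1 ]
  [ 0   1   3   2 ]
  [ 0   0   0   0 ]
  [ 0   0   0   0 ]
Add R2 to R1.
  [ 1  0  -2  1 ]
  [ 0  1   3  2 ]
  [ 0  0   0  0 ]
  [ 0  0   0  0 ]
The reduced form has 2 nonzero rows.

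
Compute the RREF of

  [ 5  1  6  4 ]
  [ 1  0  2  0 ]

R1 ← 1/5·R1
  [ 1  1/5  6/5  4/5 ]
  [ 1    0    2    0 ]
R2 ← R2 − R1
  [ 1   1/5  6/5   4/5 ]
  [ 0  -1/5  4/5  -4/5 ]
R2 ← -5·R2
  [ 1  1/5  6/5  4/5 ]
  [ 0    1   -4    4 ]
R1 ← R1 − 1/5·R2
  [ 1  0   2  0 ]
  [ 0  1  -4  4 ]

[[1, 0, 2, 0], [0, 1, -4, 4]]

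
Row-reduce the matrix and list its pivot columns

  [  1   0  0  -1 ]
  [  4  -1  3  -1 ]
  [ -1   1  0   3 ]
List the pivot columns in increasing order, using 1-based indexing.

R2 := R2 − 4·R1
  [  1   0  0  -1 ]
  [  0  -1  3   3 ]
  [ -1   1  0   3 ]
R3 := R3 + R1
  [ 1   0  0  -1 ]
  [ 0  -1  3   3 ]
  [ 0   1  0   2 ]
R2 := -1·R2
  [ 1  0   0  -1 ]
  [ 0  1  -3  -3 ]
  [ 0  1   0   2 ]
R3 := R3 − R2
  [ 1  0   0  -1 ]
  [ 0  1  -3  -3 ]
  [ 0  0   3   5 ]
R3 := 1/3·R3
  [ 1  0   0   -1 ]
  [ 0  1  -3   -3 ]
  [ 0  0   1  5/3 ]
R2 := R2 + 3·R3
  [ 1  0  0   -1 ]
  [ 0  1  0    2 ]
  [ 0  0  1  5/3 ]
Pivot columns are the columns containing a leading 1.

1, 2, 3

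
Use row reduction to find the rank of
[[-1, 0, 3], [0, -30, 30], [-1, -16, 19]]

rank = 2

R1 ← -1·R1
  [  1    0  -3 ]
  [  0  -30  30 ]
  [ -1  -16  19 ]
R3 ← R3 + R1
  [ 1    0  -3 ]
  [ 0  -30  30 ]
  [ 0  -16  16 ]
R2 ← -1/30·R2
  [ 1    0  -3 ]
  [ 0    1  -1 ]
  [ 0  -16  16 ]
R3 ← R3 + 16·R2
  [ 1  0  -3 ]
  [ 0  1  -1 ]
  [ 0  0   0 ]
The reduced form has 2 nonzero rows.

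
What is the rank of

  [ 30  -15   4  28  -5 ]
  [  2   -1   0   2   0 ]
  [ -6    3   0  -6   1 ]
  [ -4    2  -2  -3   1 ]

R1 := 1/30·R1
R2 := R2 − 2·R1
R3 := R3 + 6·R1
R4 := R4 + 4·R1
R2 := -15/4·R2
R3 := R3 − 4/5·R2
R4 := R4 + 22/15·R2
R4 := R4 + 3/2·R3
R2 := R2 + 5/4·R3
R1 := R1 + 1/6·R3
R1 := R1 − 2/15·R2
The reduced form has 3 nonzero rows.

rank = 3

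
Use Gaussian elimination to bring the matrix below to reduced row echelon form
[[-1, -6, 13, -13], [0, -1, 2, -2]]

[[1, 0, -1, 1], [0, 1, -2, 2]]

Multiply r1 by -1.
Multiply r2 by -1.
Subtract 6 times r2 from r1.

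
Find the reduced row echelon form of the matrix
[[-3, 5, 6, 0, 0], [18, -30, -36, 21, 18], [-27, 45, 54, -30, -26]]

ρ1 := -1/3·ρ1
  [   1  -5/3   -2    0    0 ]
  [  18   -30  -36   21   18 ]
  [ -27    45   54  -30  -26 ]
ρ2 := ρ2 − 18·ρ1
  [   1  -5/3  -2    0    0 ]
  [   0     0   0   21   18 ]
  [ -27    45  54  -30  -26 ]
ρ3 := ρ3 + 27·ρ1
  [ 1  -5/3  -2    0    0 ]
  [ 0     0   0   21   18 ]
  [ 0     0   0  -30  -26 ]
ρ2 := 1/21·ρ2
  [ 1  -5/3  -2    0    0 ]
  [ 0     0   0    1  6/7 ]
  [ 0     0   0  -30  -26 ]
ρ3 := ρ3 + 30·ρ2
  [ 1  -5/3  -2  0     0 ]
  [ 0     0   0  1   6/7 ]
  [ 0     0   0  0  -2/7 ]
ρ3 := -7/2·ρ3
  [ 1  -5/3  -2  0    0 ]
  [ 0     0   0  1  6/7 ]
  [ 0     0   0  0    1 ]
ρ2 := ρ2 − 6/7·ρ3
  [ 1  -5/3  -2  0  0 ]
  [ 0     0   0  1  0 ]
  [ 0     0   0  0  1 ]

[[1, -5/3, -2, 0, 0], [0, 0, 0, 1, 0], [0, 0, 0, 0, 1]]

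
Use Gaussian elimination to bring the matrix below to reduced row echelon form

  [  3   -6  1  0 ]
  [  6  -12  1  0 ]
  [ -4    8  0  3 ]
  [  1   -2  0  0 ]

Multiply ρ1 by 1/3.
  [  1   -2  1/3  0 ]
  [  6  -12    1  0 ]
  [ -4    8    0  3 ]
  [  1   -2    0  0 ]
Subtract 6 times ρ1 from ρ2.
  [  1  -2  1/3  0 ]
  [  0   0   -1  0 ]
  [ -4   8    0  3 ]
  [  1  -2    0  0 ]
Add 4 times ρ1 to ρ3.
  [ 1  -2  1/3  0 ]
  [ 0   0   -1  0 ]
  [ 0   0  4/3  3 ]
  [ 1  -2    0  0 ]
Subtract ρ1 from ρ4.
  [ 1  -2   1/3  0 ]
  [ 0   0    -1  0 ]
  [ 0   0   4/3  3 ]
  [ 0   0  -1/3  0 ]
Multiply ρ2 by -1.
  [ 1  -2   1/3  0 ]
  [ 0   0     1  0 ]
  [ 0   0   4/3  3 ]
  [ 0   0  -1/3  0 ]
Subtract 4/3 times ρ2 from ρ3.
  [ 1  -2   1/3  0 ]
  [ 0   0     1  0 ]
  [ 0   0     0  3 ]
  [ 0   0  -1/3  0 ]
Add 1/3 times ρ2 to ρ4.
  [ 1  -2  1/3  0 ]
  [ 0   0    1  0 ]
  [ 0   0    0  3 ]
  [ 0   0    0  0 ]
Multiply ρ3 by 1/3.
  [ 1  -2  1/3  0 ]
  [ 0   0    1  0 ]
  [ 0   0    0  1 ]
  [ 0   0    0  0 ]
Subtract 1/3 times ρ2 from ρ1.
  [ 1  -2  0  0 ]
  [ 0   0  1  0 ]
  [ 0   0  0  1 ]
  [ 0   0  0  0 ]

[[1, -2, 0, 0], [0, 0, 1, 0], [0, 0, 0, 1], [0, 0, 0, 0]]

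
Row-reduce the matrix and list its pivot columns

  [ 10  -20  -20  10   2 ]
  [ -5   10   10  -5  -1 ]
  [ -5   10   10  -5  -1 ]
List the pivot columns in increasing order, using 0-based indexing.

R1 → 1/10·R1
  [  1  -2  -2   1  1/5 ]
  [ -5  10  10  -5   -1 ]
  [ -5  10  10  -5   -1 ]
R2 → R2 + 5·R1
  [  1  -2  -2   1  1/5 ]
  [  0   0   0   0    0 ]
  [ -5  10  10  -5   -1 ]
R3 → R3 + 5·R1
  [ 1  -2  -2  1  1/5 ]
  [ 0   0   0  0    0 ]
  [ 0   0   0  0    0 ]
Pivot columns are the columns containing a leading 1.

0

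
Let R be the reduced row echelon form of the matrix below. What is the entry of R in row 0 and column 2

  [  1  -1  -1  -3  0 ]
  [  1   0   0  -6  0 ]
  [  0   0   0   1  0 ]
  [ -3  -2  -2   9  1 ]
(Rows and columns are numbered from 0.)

0

R2 := R2 − R1
  [  1  -1  -1  -3  0 ]
  [  0   1   1  -3  0 ]
  [  0   0   0   1  0 ]
  [ -3  -2  -2   9  1 ]
R4 := R4 + 3·R1
  [ 1  -1  -1  -3  0 ]
  [ 0   1   1  -3  0 ]
  [ 0   0   0   1  0 ]
  [ 0  -5  -5   0  1 ]
R4 := R4 + 5·R2
  [ 1  -1  -1   -3  0 ]
  [ 0   1   1   -3  0 ]
  [ 0   0   0    1  0 ]
  [ 0   0   0  -15  1 ]
R4 := R4 + 15·R3
  [ 1  -1  -1  -3  0 ]
  [ 0   1   1  -3  0 ]
  [ 0   0   0   1  0 ]
  [ 0   0   0   0  1 ]
R2 := R2 + 3·R3
  [ 1  -1  -1  -3  0 ]
  [ 0   1   1   0  0 ]
  [ 0   0   0   1  0 ]
  [ 0   0   0   0  1 ]
R1 := R1 + 3·R3
  [ 1  -1  -1  0  0 ]
  [ 0   1   1  0  0 ]
  [ 0   0   0  1  0 ]
  [ 0   0   0  0  1 ]
R1 := R1 + R2
  [ 1  0  0  0  0 ]
  [ 0  1  1  0  0 ]
  [ 0  0  0  1  0 ]
  [ 0  0  0  0  1 ]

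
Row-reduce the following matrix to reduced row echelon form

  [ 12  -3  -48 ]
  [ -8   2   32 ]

r1 -> 1/12·r1
  [  1  -1/4  -4 ]
  [ -8     2  32 ]
r2 -> r2 + 8·r1
  [ 1  -1/4  -4 ]
  [ 0     0   0 ]

[[1, -1/4, -4], [0, 0, 0]]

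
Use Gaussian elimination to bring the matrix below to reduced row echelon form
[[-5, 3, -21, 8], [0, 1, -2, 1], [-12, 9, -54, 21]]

[[1, 0, 3, -1], [0, 1, -2, 1], [0, 0, 0, 0]]

R1 := -1/5·R1
  [   1  -3/5  21/5  -8/5 ]
  [   0     1    -2     1 ]
  [ -12     9   -54    21 ]
R3 := R3 + 12·R1
  [ 1  -3/5   21/5  -8/5 ]
  [ 0     1     -2     1 ]
  [ 0   9/5  -18/5   9/5 ]
R3 := R3 − 9/5·R2
  [ 1  -3/5  21/5  -8/5 ]
  [ 0     1    -2     1 ]
  [ 0     0     0     0 ]
R1 := R1 + 3/5·R2
  [ 1  0   3  -1 ]
  [ 0  1  -2   1 ]
  [ 0  0   0   0 ]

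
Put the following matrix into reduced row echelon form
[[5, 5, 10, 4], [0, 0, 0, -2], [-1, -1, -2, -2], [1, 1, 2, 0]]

r1 → 1/5·r1
r3 → r3 + r1
r4 → r4 − r1
r2 → -1/2·r2
r3 → r3 + 6/5·r2
r4 → r4 + 4/5·r2
r1 → r1 − 4/5·r2

[[1, 1, 2, 0], [0, 0, 0, 1], [0, 0, 0, 0], [0, 0, 0, 0]]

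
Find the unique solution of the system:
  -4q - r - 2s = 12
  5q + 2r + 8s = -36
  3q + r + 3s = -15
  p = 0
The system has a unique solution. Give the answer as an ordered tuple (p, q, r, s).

(0, 0, -6, -3)

Form the augmented matrix and row-reduce:
  [ 0  -4  -1  -2  |   12 ]
  [ 0   5   2   8  |  -36 ]
  [ 0   3   1   3  |  -15 ]
  [ 1   0   0   0  |    0 ]
ρ1 ↔ ρ4
ρ2 ← 1/5·ρ2
ρ3 ← ρ3 − 3·ρ2
ρ4 ← ρ4 + 4·ρ2
ρ3 ← -5·ρ3
ρ4 ← ρ4 − 3/5·ρ3
ρ4 ← -1·ρ4
ρ3 ← ρ3 − 9·ρ4
ρ2 ← ρ2 − 8/5·ρ4
ρ2 ← ρ2 − 2/5·ρ3
Reading off the last column: p = 0, q = 0, r = -6, s = -3.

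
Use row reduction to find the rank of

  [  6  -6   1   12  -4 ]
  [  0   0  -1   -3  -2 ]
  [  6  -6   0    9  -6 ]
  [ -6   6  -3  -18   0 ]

ρ1 := 1/6·ρ1
  [  1  -1  1/6    2  -2/3 ]
  [  0   0   -1   -3    -2 ]
  [  6  -6    0    9    -6 ]
  [ -6   6   -3  -18     0 ]
ρ3 := ρ3 − 6·ρ1
  [  1  -1  1/6    2  -2/3 ]
  [  0   0   -1   -3    -2 ]
  [  0   0   -1   -3    -2 ]
  [ -6   6   -3  -18     0 ]
ρ4 := ρ4 + 6·ρ1
  [ 1  -1  1/6   2  -2/3 ]
  [ 0   0   -1  -3    -2 ]
  [ 0   0   -1  -3    -2 ]
  [ 0   0   -2  -6    -4 ]
ρ2 := -1·ρ2
  [ 1  -1  1/6   2  -2/3 ]
  [ 0   0    1   3     2 ]
  [ 0   0   -1  -3    -2 ]
  [ 0   0   -2  -6    -4 ]
ρ3 := ρ3 + ρ2
  [ 1  -1  1/6   2  -2/3 ]
  [ 0   0    1   3     2 ]
  [ 0   0    0   0     0 ]
  [ 0   0   -2  -6    -4 ]
ρ4 := ρ4 + 2·ρ2
  [ 1  -1  1/6  2  -2/3 ]
  [ 0   0    1  3     2 ]
  [ 0   0    0  0     0 ]
  [ 0   0    0  0     0 ]
ρ1 := ρ1 − 1/6·ρ2
  [ 1  -1  0  3/2  -1 ]
  [ 0   0  1    3   2 ]
  [ 0   0  0    0   0 ]
  [ 0   0  0    0   0 ]
The reduced form has 2 nonzero rows.

rank = 2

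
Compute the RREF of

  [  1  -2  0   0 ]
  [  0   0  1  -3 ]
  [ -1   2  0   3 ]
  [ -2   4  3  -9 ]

R3 → R3 + R1
  [  1  -2  0   0 ]
  [  0   0  1  -3 ]
  [  0   0  0   3 ]
  [ -2   4  3  -9 ]
R4 → R4 + 2·R1
  [ 1  -2  0   0 ]
  [ 0   0  1  -3 ]
  [ 0   0  0   3 ]
  [ 0   0  3  -9 ]
R4 → R4 − 3·R2
  [ 1  -2  0   0 ]
  [ 0   0  1  -3 ]
  [ 0   0  0   3 ]
  [ 0   0  0   0 ]
R3 → 1/3·R3
  [ 1  -2  0   0 ]
  [ 0   0  1  -3 ]
  [ 0   0  0   1 ]
  [ 0   0  0   0 ]
R2 → R2 + 3·R3
  [ 1  -2  0  0 ]
  [ 0   0  1  0 ]
  [ 0   0  0  1 ]
  [ 0   0  0  0 ]

[[1, -2, 0, 0], [0, 0, 1, 0], [0, 0, 0, 1], [0, 0, 0, 0]]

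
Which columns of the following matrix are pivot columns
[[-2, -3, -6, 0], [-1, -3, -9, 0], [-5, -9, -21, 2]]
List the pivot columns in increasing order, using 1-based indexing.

1, 2, 4

r1 ← -1/2·r1
  [  1  3/2    3  0 ]
  [ -1   -3   -9  0 ]
  [ -5   -9  -21  2 ]
r2 ← r2 + r1
  [  1   3/2    3  0 ]
  [  0  -3/2   -6  0 ]
  [ -5    -9  -21  2 ]
r3 ← r3 + 5·r1
  [ 1   3/2   3  0 ]
  [ 0  -3/2  -6  0 ]
  [ 0  -3/2  -6  2 ]
r2 ← -2/3·r2
  [ 1   3/2   3  0 ]
  [ 0     1   4  0 ]
  [ 0  -3/2  -6  2 ]
r3 ← r3 + 3/2·r2
  [ 1  3/2  3  0 ]
  [ 0    1  4  0 ]
  [ 0    0  0  2 ]
r3 ← 1/2·r3
  [ 1  3/2  3  0 ]
  [ 0    1  4  0 ]
  [ 0    0  0  1 ]
r1 ← r1 − 3/2·r2
  [ 1  0  -3  0 ]
  [ 0  1   4  0 ]
  [ 0  0   0  1 ]
Pivot columns are the columns containing a leading 1.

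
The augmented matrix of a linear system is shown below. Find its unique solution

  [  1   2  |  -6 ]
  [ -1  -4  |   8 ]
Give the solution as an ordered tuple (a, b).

ρ2 ← ρ2 + ρ1
  [ 1   2  |  -6 ]
  [ 0  -2  |   2 ]
ρ2 ← -1/2·ρ2
  [ 1  2  |  -6 ]
  [ 0  1  |  -1 ]
ρ1 ← ρ1 − 2·ρ2
  [ 1  0  |  -4 ]
  [ 0  1  |  -1 ]
Reading off the last column: a = -4, b = -1.

(-4, -1)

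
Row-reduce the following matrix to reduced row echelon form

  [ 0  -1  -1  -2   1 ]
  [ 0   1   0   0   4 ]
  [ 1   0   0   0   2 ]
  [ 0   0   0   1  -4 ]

R1 ↔ R3
  [ 1   0   0   0   2 ]
  [ 0   1   0   0   4 ]
  [ 0  -1  -1  -2   1 ]
  [ 0   0   0   1  -4 ]
R3 ← R3 + R2
  [ 1  0   0   0   2 ]
  [ 0  1   0   0   4 ]
  [ 0  0  -1  -2   5 ]
  [ 0  0   0   1  -4 ]
R3 ← -1·R3
  [ 1  0  0  0   2 ]
  [ 0  1  0  0   4 ]
  [ 0  0  1  2  -5 ]
  [ 0  0  0  1  -4 ]
R3 ← R3 − 2·R4
  [ 1  0  0  0   2 ]
  [ 0  1  0  0   4 ]
  [ 0  0  1  0   3 ]
  [ 0  0  0  1  -4 ]

[[1, 0, 0, 0, 2], [0, 1, 0, 0, 4], [0, 0, 1, 0, 3], [0, 0, 0, 1, -4]]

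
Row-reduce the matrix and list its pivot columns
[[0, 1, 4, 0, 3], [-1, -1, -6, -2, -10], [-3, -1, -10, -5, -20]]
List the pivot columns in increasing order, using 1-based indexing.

1, 2, 4

ρ1 <=> ρ2
  [ -1  -1   -6  -2  -10 ]
  [  0   1    4   0    3 ]
  [ -3  -1  -10  -5  -20 ]
ρ1 := -1·ρ1
  [  1   1    6   2   10 ]
  [  0   1    4   0    3 ]
  [ -3  -1  -10  -5  -20 ]
ρ3 := ρ3 + 3·ρ1
  [ 1  1  6  2  10 ]
  [ 0  1  4  0   3 ]
  [ 0  2  8  1  10 ]
ρ3 := ρ3 − 2·ρ2
  [ 1  1  6  2  10 ]
  [ 0  1  4  0   3 ]
  [ 0  0  0  1   4 ]
ρ1 := ρ1 − 2·ρ3
  [ 1  1  6  0  2 ]
  [ 0  1  4  0  3 ]
  [ 0  0  0  1  4 ]
ρ1 := ρ1 − ρ2
  [ 1  0  2  0  -1 ]
  [ 0  1  4  0   3 ]
  [ 0  0  0  1   4 ]
Pivot columns are the columns containing a leading 1.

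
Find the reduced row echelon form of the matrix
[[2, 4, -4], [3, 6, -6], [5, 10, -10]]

[[1, 2, -2], [0, 0, 0], [0, 0, 0]]

Multiply r1 by 1/2.
  [ 1   2   -2 ]
  [ 3   6   -6 ]
  [ 5  10  -10 ]
Subtract 3 times r1 from r2.
  [ 1   2   -2 ]
  [ 0   0    0 ]
  [ 5  10  -10 ]
Subtract 5 times r1 from r3.
  [ 1  2  -2 ]
  [ 0  0   0 ]
  [ 0  0   0 ]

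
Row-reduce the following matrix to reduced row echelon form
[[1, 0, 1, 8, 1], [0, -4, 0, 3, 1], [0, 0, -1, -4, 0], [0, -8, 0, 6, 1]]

R2 ← -1/4·R2
  [ 1   0   1     8     1 ]
  [ 0   1   0  -3/4  -1/4 ]
  [ 0   0  -1    -4     0 ]
  [ 0  -8   0     6     1 ]
R4 ← R4 + 8·R2
  [ 1  0   1     8     1 ]
  [ 0  1   0  -3/4  -1/4 ]
  [ 0  0  -1    -4     0 ]
  [ 0  0   0     0    -1 ]
R3 ← -1·R3
  [ 1  0  1     8     1 ]
  [ 0  1  0  -3/4  -1/4 ]
  [ 0  0  1     4     0 ]
  [ 0  0  0     0    -1 ]
R4 ← -1·R4
  [ 1  0  1     8     1 ]
  [ 0  1  0  -3/4  -1/4 ]
  [ 0  0  1     4     0 ]
  [ 0  0  0     0     1 ]
R2 ← R2 + 1/4·R4
  [ 1  0  1     8  1 ]
  [ 0  1  0  -3/4  0 ]
  [ 0  0  1     4  0 ]
  [ 0  0  0     0  1 ]
R1 ← R1 − R4
  [ 1  0  1     8  0 ]
  [ 0  1  0  -3/4  0 ]
  [ 0  0  1     4  0 ]
  [ 0  0  0     0  1 ]
R1 ← R1 − R3
  [ 1  0  0     4  0 ]
  [ 0  1  0  -3/4  0 ]
  [ 0  0  1     4  0 ]
  [ 0  0  0     0  1 ]

[[1, 0, 0, 4, 0], [0, 1, 0, -3/4, 0], [0, 0, 1, 4, 0], [0, 0, 0, 0, 1]]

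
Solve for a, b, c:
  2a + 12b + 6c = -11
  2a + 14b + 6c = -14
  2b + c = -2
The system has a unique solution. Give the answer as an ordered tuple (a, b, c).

Form the augmented matrix and row-reduce:
  [ 2  12  6  |  -11 ]
  [ 2  14  6  |  -14 ]
  [ 0   2  1  |   -2 ]
Multiply r1 by 1/2.
  [ 1   6  3  |  -11/2 ]
  [ 2  14  6  |    -14 ]
  [ 0   2  1  |     -2 ]
Subtract 2 times r1 from r2.
  [ 1  6  3  |  -11/2 ]
  [ 0  2  0  |     -3 ]
  [ 0  2  1  |     -2 ]
Multiply r2 by 1/2.
  [ 1  6  3  |  -11/2 ]
  [ 0  1  0  |   -3/2 ]
  [ 0  2  1  |     -2 ]
Subtract 2 times r2 from r3.
  [ 1  6  3  |  -11/2 ]
  [ 0  1  0  |   -3/2 ]
  [ 0  0  1  |      1 ]
Subtract 3 times r3 from r1.
  [ 1  6  0  |  -17/2 ]
  [ 0  1  0  |   -3/2 ]
  [ 0  0  1  |      1 ]
Subtract 6 times r2 from r1.
  [ 1  0  0  |   1/2 ]
  [ 0  1  0  |  -3/2 ]
  [ 0  0  1  |     1 ]
Reading off the last column: a = 1/2, b = -3/2, c = 1.

(1/2, -3/2, 1)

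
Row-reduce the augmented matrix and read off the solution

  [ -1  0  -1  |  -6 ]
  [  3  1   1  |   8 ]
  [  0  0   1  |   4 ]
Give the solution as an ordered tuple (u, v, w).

(2, -2, 4)

R1 -> -1·R1
  [ 1  0  1  |  6 ]
  [ 3  1  1  |  8 ]
  [ 0  0  1  |  4 ]
R2 -> R2 − 3·R1
  [ 1  0   1  |    6 ]
  [ 0  1  -2  |  -10 ]
  [ 0  0   1  |    4 ]
R2 -> R2 + 2·R3
  [ 1  0  1  |   6 ]
  [ 0  1  0  |  -2 ]
  [ 0  0  1  |   4 ]
R1 -> R1 − R3
  [ 1  0  0  |   2 ]
  [ 0  1  0  |  -2 ]
  [ 0  0  1  |   4 ]
Reading off the last column: u = 2, v = -2, w = 4.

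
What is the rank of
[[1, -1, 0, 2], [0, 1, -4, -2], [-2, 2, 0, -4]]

r3 -> r3 + 2·r1
  [ 1  -1   0   2 ]
  [ 0   1  -4  -2 ]
  [ 0   0   0   0 ]
r1 -> r1 + r2
  [ 1  0  -4   0 ]
  [ 0  1  -4  -2 ]
  [ 0  0   0   0 ]
The reduced form has 2 nonzero rows.

rank = 2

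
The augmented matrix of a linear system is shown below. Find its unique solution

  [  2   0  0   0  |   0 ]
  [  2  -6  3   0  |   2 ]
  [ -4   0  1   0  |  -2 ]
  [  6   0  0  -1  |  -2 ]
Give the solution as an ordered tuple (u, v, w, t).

(0, -4/3, -2, 2)

r1 ← 1/2·r1
  [  1   0  0   0  |   0 ]
  [  2  -6  3   0  |   2 ]
  [ -4   0  1   0  |  -2 ]
  [  6   0  0  -1  |  -2 ]
r2 ← r2 − 2·r1
  [  1   0  0   0  |   0 ]
  [  0  -6  3   0  |   2 ]
  [ -4   0  1   0  |  -2 ]
  [  6   0  0  -1  |  -2 ]
r3 ← r3 + 4·r1
  [ 1   0  0   0  |   0 ]
  [ 0  -6  3   0  |   2 ]
  [ 0   0  1   0  |  -2 ]
  [ 6   0  0  -1  |  -2 ]
r4 ← r4 − 6·r1
  [ 1   0  0   0  |   0 ]
  [ 0  -6  3   0  |   2 ]
  [ 0   0  1   0  |  -2 ]
  [ 0   0  0  -1  |  -2 ]
r2 ← -1/6·r2
  [ 1  0     0   0  |     0 ]
  [ 0  1  -1/2   0  |  -1/3 ]
  [ 0  0     1   0  |    -2 ]
  [ 0  0     0  -1  |    -2 ]
r4 ← -1·r4
  [ 1  0     0  0  |     0 ]
  [ 0  1  -1/2  0  |  -1/3 ]
  [ 0  0     1  0  |    -2 ]
  [ 0  0     0  1  |     2 ]
r2 ← r2 + 1/2·r3
  [ 1  0  0  0  |     0 ]
  [ 0  1  0  0  |  -4/3 ]
  [ 0  0  1  0  |    -2 ]
  [ 0  0  0  1  |     2 ]
Reading off the last column: u = 0, v = -4/3, w = -2, t = 2.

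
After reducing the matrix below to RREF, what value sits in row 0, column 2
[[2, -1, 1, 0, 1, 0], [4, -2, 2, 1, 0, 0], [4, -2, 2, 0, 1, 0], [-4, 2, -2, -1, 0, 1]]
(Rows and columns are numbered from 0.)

Multiply ρ1 by 1/2.
  [  1  -1/2  1/2   0  1/2  0 ]
  [  4    -2    2   1    0  0 ]
  [  4    -2    2   0    1  0 ]
  [ -4     2   -2  -1    0  1 ]
Subtract 4 times ρ1 from ρ2.
  [  1  -1/2  1/2   0  1/2  0 ]
  [  0     0    0   1   -2  0 ]
  [  4    -2    2   0    1  0 ]
  [ -4     2   -2  -1    0  1 ]
Subtract 4 times ρ1 from ρ3.
  [  1  -1/2  1/2   0  1/2  0 ]
  [  0     0    0   1   -2  0 ]
  [  0     0    0   0   -1  0 ]
  [ -4     2   -2  -1    0  1 ]
Add 4 times ρ1 to ρ4.
  [ 1  -1/2  1/2   0  1/2  0 ]
  [ 0     0    0   1   -2  0 ]
  [ 0     0    0   0   -1  0 ]
  [ 0     0    0  -1    2  1 ]
Add ρ2 to ρ4.
  [ 1  -1/2  1/2  0  1/2  0 ]
  [ 0     0    0  1   -2  0 ]
  [ 0     0    0  0   -1  0 ]
  [ 0     0    0  0    0  1 ]
Multiply ρ3 by -1.
  [ 1  -1/2  1/2  0  1/2  0 ]
  [ 0     0    0  1   -2  0 ]
  [ 0     0    0  0    1  0 ]
  [ 0     0    0  0    0  1 ]
Add 2 times ρ3 to ρ2.
  [ 1  -1/2  1/2  0  1/2  0 ]
  [ 0     0    0  1    0  0 ]
  [ 0     0    0  0    1  0 ]
  [ 0     0    0  0    0  1 ]
Subtract 1/2 times ρ3 from ρ1.
  [ 1  -1/2  1/2  0  0  0 ]
  [ 0     0    0  1  0  0 ]
  [ 0     0    0  0  1  0 ]
  [ 0     0    0  0  0  1 ]

1/2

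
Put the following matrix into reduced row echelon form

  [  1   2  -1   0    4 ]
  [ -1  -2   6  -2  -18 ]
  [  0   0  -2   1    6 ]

ρ2 ← ρ2 + ρ1
  [ 1  2  -1   0    4 ]
  [ 0  0   5  -2  -14 ]
  [ 0  0  -2   1    6 ]
ρ2 ← 1/5·ρ2
  [ 1  2  -1     0      4 ]
  [ 0  0   1  -2/5  -14/5 ]
  [ 0  0  -2     1      6 ]
ρ3 ← ρ3 + 2·ρ2
  [ 1  2  -1     0      4 ]
  [ 0  0   1  -2/5  -14/5 ]
  [ 0  0   0   1/5    2/5 ]
ρ3 ← 5·ρ3
  [ 1  2  -1     0      4 ]
  [ 0  0   1  -2/5  -14/5 ]
  [ 0  0   0     1      2 ]
ρ2 ← ρ2 + 2/5·ρ3
  [ 1  2  -1  0   4 ]
  [ 0  0   1  0  -2 ]
  [ 0  0   0  1   2 ]
ρ1 ← ρ1 + ρ2
  [ 1  2  0  0   2 ]
  [ 0  0  1  0  -2 ]
  [ 0  0  0  1   2 ]

[[1, 2, 0, 0, 2], [0, 0, 1, 0, -2], [0, 0, 0, 1, 2]]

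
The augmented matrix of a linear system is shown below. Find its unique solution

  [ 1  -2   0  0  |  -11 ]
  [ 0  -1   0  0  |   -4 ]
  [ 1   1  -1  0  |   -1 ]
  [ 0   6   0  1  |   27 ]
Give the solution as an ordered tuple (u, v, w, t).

(-3, 4, 2, 3)

r3 := r3 − r1
r2 := -1·r2
r3 := r3 − 3·r2
r4 := r4 − 6·r2
r3 := -1·r3
r1 := r1 + 2·r2
Reading off the last column: u = -3, v = 4, w = 2, t = 3.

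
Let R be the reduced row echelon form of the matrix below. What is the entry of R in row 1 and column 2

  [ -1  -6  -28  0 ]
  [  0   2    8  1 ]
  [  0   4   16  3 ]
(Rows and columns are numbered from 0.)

4

Multiply ρ1 by -1.
  [ 1  6  28  0 ]
  [ 0  2   8  1 ]
  [ 0  4  16  3 ]
Multiply ρ2 by 1/2.
  [ 1  6  28    0 ]
  [ 0  1   4  1/2 ]
  [ 0  4  16    3 ]
Subtract 4 times ρ2 from ρ3.
  [ 1  6  28    0 ]
  [ 0  1   4  1/2 ]
  [ 0  0   0    1 ]
Subtract 1/2 times ρ3 from ρ2.
  [ 1  6  28  0 ]
  [ 0  1   4  0 ]
  [ 0  0   0  1 ]
Subtract 6 times ρ2 from ρ1.
  [ 1  0  4  0 ]
  [ 0  1  4  0 ]
  [ 0  0  0  1 ]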